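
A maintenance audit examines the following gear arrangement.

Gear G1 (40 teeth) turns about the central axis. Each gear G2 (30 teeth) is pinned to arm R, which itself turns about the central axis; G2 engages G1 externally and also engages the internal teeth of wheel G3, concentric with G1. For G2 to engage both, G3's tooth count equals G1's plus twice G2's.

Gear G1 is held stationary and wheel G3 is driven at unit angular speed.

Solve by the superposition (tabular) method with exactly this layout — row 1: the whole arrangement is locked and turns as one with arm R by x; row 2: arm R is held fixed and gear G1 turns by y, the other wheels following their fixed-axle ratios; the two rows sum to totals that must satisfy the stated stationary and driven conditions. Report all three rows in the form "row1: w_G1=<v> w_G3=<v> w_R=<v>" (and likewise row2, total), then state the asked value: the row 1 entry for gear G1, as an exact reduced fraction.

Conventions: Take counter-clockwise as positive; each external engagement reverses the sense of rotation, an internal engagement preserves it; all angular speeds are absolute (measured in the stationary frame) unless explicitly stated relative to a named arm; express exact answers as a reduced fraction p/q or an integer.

planetary set (40T centre, 30T on arm, 100T internal) — Willis relation
row 1 (train locked, turned with arm): all members turn x
row 2: sun turns y, ring = −(40/100)·y, arm 0
boundary: total ω_sun = x + y = 0 and total ω_ring = x − (40/100)·y = 1  ⇒  y = -5/7, x = 5/7
row 2 ring = −(40/100)·(-5/7) = 2/7
totals (row 1 + row 2): sun 5/7 + (-5/7) = 0, ring 5/7 + 2/7 = 1, arm 5/7 + 0 = 5/7
asked cell (row1, sun) = 5/7

row1: w_G1=5/7 w_G3=5/7 w_R=5/7
row2: w_G1=-5/7 w_G3=2/7 w_R=0
total: w_G1=0 w_G3=1 w_R=5/7
asked value: 5/7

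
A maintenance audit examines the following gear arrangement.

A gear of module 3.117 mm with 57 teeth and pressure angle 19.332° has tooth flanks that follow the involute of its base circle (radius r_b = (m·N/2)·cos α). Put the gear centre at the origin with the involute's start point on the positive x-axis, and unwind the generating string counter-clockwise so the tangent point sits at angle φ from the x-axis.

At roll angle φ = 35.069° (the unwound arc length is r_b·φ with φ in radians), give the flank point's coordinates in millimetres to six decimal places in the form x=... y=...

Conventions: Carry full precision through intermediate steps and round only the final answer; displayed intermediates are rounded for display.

x=98.087179 y=6.170212

single-mesh involute tooth geometry (57T wheel at module 3.117)
pitch radius r_p = m·N/2 = 3.117·57/2 = 88.834500
base radius r_b = r_p·cos α = 88.834500·cos 19.332° = 83.825674
roll angle φ = 35.069° = 0.61206952 rad
x = r_b·(cos φ + φ·sin φ) = 98.087179
y = r_b·(sin φ − φ·cos φ) = 6.170212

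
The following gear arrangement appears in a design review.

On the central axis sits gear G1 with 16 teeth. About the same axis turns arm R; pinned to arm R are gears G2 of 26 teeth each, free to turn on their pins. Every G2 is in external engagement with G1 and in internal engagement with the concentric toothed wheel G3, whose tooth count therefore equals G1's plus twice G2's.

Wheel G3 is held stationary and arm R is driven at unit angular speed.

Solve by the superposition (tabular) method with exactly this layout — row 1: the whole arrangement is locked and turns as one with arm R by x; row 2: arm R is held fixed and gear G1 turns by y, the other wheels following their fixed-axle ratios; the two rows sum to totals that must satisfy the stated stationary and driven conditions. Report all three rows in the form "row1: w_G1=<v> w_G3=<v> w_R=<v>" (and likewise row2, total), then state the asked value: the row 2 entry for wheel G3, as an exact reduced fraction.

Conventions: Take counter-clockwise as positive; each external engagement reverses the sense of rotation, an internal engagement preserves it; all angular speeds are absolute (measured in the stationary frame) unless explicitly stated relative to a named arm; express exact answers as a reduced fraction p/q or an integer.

recognized (axles ride arm R): planetary set, 16/26/68 teeth
row 1 (train locked, turned with arm): all members turn x
row 2 — arm fixed, fixed-axis ratios: sun y, ring −(16/68)·y, arm 0
boundary: total ω_ring = x − (16/68)·y = 0 and total ω_arm = x = 1  ⇒  y = 17/4, x = 1
row 2 ring = −(16/68)·17/4 = -1
totals (row 1 + row 2): sun 1 + 17/4 = 21/4, ring 1 + (-1) = 0, arm 1 + 0 = 1
asked cell (row2, ring) = -1

row1: w_G1=1 w_G3=1 w_R=1
row2: w_G1=17/4 w_G3=-1 w_R=0
total: w_G1=21/4 w_G3=0 w_R=1
asked value: -1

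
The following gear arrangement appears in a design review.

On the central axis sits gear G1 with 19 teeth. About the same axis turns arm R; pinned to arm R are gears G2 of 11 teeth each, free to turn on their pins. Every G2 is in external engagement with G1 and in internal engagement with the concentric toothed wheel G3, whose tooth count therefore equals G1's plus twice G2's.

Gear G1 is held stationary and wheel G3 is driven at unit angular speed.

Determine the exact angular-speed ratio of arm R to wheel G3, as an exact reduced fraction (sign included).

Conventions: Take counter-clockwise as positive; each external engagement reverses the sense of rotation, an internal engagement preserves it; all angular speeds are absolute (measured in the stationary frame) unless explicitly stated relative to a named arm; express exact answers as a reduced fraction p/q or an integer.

41/60

planetary set (19T centre, 11T on arm, 41T internal) — Willis relation
ring teeth: 19 + 2·11 = 41
19(ω_sun−ω_arm) = −41(ω_ring−ω_arm),  ω_sun = 0, ω_ring = 1
19(0−ω_arm) = −41(1−ω_arm)  ⇒  60·ω_arm = 41  ⇒  ω_arm = 41/60
ω_out/ω_in = 41/60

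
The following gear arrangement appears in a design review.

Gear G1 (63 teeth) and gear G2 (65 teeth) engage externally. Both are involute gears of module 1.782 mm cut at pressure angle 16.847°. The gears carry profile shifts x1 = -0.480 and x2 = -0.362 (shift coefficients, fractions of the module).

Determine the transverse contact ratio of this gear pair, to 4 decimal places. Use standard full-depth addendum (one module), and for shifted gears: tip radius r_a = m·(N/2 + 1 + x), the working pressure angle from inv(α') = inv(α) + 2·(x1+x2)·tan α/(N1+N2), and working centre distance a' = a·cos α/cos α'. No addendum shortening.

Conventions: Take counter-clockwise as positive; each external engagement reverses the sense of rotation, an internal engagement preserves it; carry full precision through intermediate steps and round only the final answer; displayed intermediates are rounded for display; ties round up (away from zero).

2.3756

topology: single-mesh involute geometry — m = 1.782, 63T/65T pair
base radii: r_b1 = 53.723888, r_b2 = 55.429409
tip radii: r_a1 = 57.059640, r_a2 = 59.051916
inv(α') = inv(16.847°) + 2·(-0.480-0.362)·tan α/(63+65) = 0.00479360  ⇒  α' = 13.82415°
a' = a·cos α / cos α' = 114.0480·cos 16.847°/cos 13.82415° = 112.409387
action lengths: √(r_a1²−r_b1²) = 19.223588, √(r_a2²−r_b2²) = 20.364416
base pitch p_b = π·m·cos α = 5.358050
CR = (19.223588 + 20.364416 − 112.409387·sin 13.82415°)/5.358050 = 2.375602
contact ratio ≈ 2.3756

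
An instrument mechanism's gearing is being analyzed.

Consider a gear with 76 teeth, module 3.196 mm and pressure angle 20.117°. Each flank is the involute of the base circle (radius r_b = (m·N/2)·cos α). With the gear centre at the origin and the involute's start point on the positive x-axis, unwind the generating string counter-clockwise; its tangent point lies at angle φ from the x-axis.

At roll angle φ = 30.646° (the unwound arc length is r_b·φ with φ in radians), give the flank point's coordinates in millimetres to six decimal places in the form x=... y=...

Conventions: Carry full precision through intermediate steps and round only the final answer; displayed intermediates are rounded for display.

x=129.203078 y=5.652085

class = single-mesh tooth geometry [base-circle involute, m = 3.196, 76T]
pitch radius r_p = m·N/2 = 3.196·76/2 = 121.448000
base radius r_b = r_p·cos α = 121.448000·cos 20.117° = 114.038730
roll angle φ = 30.646° = 0.53487360 rad
x = r_b·(cos φ + φ·sin φ) = 129.203078
y = r_b·(sin φ − φ·cos φ) = 5.652085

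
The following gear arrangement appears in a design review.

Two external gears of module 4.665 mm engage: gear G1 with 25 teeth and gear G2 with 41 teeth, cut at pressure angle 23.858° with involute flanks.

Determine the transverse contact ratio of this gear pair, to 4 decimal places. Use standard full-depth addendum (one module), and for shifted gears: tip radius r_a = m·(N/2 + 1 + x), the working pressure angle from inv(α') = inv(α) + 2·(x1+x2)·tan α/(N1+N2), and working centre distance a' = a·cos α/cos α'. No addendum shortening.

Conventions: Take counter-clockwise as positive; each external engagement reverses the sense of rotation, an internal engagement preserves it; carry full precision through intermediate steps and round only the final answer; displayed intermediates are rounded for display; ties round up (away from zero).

1.5164

topology: single-mesh involute geometry — m = 4.665, 25T/41T pair
base radii: r_b1 = 53.329737, r_b2 = 87.460769
tip radii: r_a1 = 62.977500, r_a2 = 100.297500
no profile shift: α' = α, a' = a
action lengths: √(r_a1²−r_b1²) = 33.497830, √(r_a2²−r_b2²) = 49.093812
base pitch p_b = π·m·cos α = 13.403225
CR = (33.497830 + 49.093812 − 153.945000·sin 23.85800°)/13.403225 = 1.516449
contact ratio ≈ 1.5164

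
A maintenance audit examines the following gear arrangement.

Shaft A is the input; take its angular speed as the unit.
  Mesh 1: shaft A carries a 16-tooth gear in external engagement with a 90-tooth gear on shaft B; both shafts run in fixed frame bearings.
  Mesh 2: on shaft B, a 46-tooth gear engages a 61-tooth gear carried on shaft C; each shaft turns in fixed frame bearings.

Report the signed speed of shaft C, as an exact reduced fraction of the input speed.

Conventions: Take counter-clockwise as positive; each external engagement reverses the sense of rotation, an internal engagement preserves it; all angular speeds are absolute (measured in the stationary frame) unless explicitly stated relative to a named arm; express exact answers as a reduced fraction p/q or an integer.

368/2745

2-mesh fixed-axis compound train (all bearings frame-fixed)
mesh 1 [16T→90T]: |ω|/ω_in = 1×16/90 = 8/45, sense flips to −
mesh 2 [46T→61T]: |ω|/ω_in = (8/45)×46/61 = 368/2745, sense flips to +
signed output speed (× input speed) = 368/2745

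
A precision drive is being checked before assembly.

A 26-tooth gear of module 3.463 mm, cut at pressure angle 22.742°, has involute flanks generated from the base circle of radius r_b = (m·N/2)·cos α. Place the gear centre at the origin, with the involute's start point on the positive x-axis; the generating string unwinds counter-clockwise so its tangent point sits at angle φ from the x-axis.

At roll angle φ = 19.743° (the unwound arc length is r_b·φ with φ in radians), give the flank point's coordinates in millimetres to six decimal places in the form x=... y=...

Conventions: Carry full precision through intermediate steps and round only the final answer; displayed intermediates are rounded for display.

x=43.911201 y=0.559541

single-mesh involute tooth geometry (26T wheel at module 3.463)
pitch radius r_p = m·N/2 = 3.463·26/2 = 45.019000
base radius r_b = r_p·cos α = 45.019000·cos 22.742° = 41.518996
roll angle φ = 19.743° = 0.34458035 rad
x = r_b·(cos φ + φ·sin φ) = 43.911201
y = r_b·(sin φ − φ·cos φ) = 0.559541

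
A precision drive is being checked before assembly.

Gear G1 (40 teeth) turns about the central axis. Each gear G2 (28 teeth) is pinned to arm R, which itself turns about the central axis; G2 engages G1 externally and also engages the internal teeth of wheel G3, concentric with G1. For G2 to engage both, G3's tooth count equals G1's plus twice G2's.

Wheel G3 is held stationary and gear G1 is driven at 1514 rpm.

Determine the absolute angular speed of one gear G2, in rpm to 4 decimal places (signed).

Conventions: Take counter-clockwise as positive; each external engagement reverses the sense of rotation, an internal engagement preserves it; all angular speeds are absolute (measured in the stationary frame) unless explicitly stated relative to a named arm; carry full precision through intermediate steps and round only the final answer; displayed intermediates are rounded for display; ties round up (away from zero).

-1081.4286 rpm

topology: planetary set — G1 40T / G2 28T / G3 96T, arm = carrier (Willis)
normalise by the input: solve with ω_sun = 1, then scale by 1514 rpm
ring teeth: 40 + 2·28 = 96
40(ω_sun−ω_arm) = −96(ω_ring−ω_arm),  ω_ring = 0, ω_sun = 1
40(1−ω_arm) = −96(0−ω_arm)  ⇒  136·ω_arm = 40  ⇒  ω_arm = 5/17
sun–planet mesh: 40·(1−5/17) = −28·(ω_p−ω_arm)  ⇒  ω_p−ω_arm = -120/119
ω_p = 5/17 − 120/119 = -5/7
scale: ω_p = -5/7 × 1514 rpm = -1081.4286 rpm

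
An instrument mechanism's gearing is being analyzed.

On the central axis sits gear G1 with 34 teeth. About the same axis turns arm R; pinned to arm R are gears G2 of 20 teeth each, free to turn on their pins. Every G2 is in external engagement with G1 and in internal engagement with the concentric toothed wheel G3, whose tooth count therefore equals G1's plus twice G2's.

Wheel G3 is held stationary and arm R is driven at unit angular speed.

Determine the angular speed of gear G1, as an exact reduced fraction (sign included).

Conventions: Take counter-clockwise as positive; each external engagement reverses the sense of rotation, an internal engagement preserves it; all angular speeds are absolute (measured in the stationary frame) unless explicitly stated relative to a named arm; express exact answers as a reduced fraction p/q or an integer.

54/17

topology: planetary set — G1 34T / G2 20T / G3 74T, arm = carrier (Willis)
ring teeth: 34 + 2·20 = 74
34(ω_sun−ω_arm) = −74(ω_ring−ω_arm),  ω_ring = 0, ω_arm = 1
ω_sun = 1 − (74/34)(0−1) = 54/17
exact speed ratio = 54/17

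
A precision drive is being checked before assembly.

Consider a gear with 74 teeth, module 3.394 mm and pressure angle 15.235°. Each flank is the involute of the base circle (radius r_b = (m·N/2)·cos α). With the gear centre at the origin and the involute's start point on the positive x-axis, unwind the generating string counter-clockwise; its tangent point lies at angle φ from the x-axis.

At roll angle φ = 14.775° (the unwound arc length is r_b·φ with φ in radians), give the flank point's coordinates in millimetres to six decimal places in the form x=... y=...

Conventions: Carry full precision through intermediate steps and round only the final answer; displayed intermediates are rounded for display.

x=125.126595 y=0.687985

topology: single-mesh involute geometry — m = 3.394, N = 74
pitch radius r_p = m·N/2 = 3.394·74/2 = 125.578000
base radius r_b = r_p·cos α = 125.578000·cos 15.235° = 121.164706
roll angle φ = 14.775° = 0.25787240 rad
x = r_b·(cos φ + φ·sin φ) = 125.126595
y = r_b·(sin φ − φ·cos φ) = 0.687985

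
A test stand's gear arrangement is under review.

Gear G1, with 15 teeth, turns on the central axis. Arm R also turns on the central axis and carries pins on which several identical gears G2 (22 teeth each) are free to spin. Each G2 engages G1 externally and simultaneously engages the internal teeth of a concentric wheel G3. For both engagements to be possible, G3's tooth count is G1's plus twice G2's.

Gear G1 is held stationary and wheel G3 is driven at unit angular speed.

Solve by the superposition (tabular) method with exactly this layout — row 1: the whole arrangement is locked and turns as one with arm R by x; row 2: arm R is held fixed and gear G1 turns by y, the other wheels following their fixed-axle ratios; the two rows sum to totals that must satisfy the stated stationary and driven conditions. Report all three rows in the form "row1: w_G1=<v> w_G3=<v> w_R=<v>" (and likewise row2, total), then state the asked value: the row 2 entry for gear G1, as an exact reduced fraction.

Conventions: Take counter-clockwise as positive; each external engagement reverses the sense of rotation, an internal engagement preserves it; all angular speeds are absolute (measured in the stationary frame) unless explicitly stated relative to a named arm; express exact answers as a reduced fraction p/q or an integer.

row1: w_G1=59/74 w_G3=59/74 w_R=59/74
row2: w_G1=-59/74 w_G3=15/74 w_R=0
total: w_G1=0 w_G3=1 w_R=59/74
asked value: -59/74

class = planetary set [G3 = 15+2·22 = 59; Willis about the carrier]
row 1: whole set turns with the arm by x
row 2 — arm fixed, fixed-axis ratios: sun y, ring −(15/59)·y, arm 0
boundary: total ω_sun = x + y = 0 and total ω_ring = x − (15/59)·y = 1  ⇒  y = -59/74, x = 59/74
row 2 ring = −(15/59)·(-59/74) = 15/74
totals (row 1 + row 2): sun 59/74 + (-59/74) = 0, ring 59/74 + 15/74 = 1, arm 59/74 + 0 = 59/74
asked cell (row2, sun) = -59/74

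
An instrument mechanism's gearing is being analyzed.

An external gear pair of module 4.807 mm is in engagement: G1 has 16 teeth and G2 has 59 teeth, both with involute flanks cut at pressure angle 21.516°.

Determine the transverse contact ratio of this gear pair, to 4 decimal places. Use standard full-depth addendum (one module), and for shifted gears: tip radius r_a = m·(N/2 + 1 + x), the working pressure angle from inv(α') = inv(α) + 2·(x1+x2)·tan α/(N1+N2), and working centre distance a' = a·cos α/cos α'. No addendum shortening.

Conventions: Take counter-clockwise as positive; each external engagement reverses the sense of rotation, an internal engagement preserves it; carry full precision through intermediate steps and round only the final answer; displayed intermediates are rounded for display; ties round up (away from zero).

topology: single-mesh involute geometry — m = 4.807, 16T/59T pair
base radii: r_b1 = 35.776201, r_b2 = 131.924740
tip radii: r_a1 = 43.263000, r_a2 = 146.613500
no profile shift: α' = α, a' = a
action lengths: √(r_a1²−r_b1²) = 24.325925, √(r_a2²−r_b2²) = 63.963906
base pitch p_b = π·m·cos α = 14.049281
CR = (24.325925 + 63.963906 − 180.262500·sin 21.51600°)/14.049281 = 1.578484
contact ratio ≈ 1.5785

1.5785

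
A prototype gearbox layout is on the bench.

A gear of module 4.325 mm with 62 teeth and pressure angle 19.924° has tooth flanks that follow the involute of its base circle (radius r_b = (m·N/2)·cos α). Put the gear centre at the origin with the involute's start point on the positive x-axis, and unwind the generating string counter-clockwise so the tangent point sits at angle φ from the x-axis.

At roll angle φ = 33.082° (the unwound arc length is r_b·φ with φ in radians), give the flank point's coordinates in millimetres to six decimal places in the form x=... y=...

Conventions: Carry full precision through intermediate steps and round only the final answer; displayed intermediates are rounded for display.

single-mesh involute tooth geometry (62T wheel at module 4.325)
pitch radius r_p = m·N/2 = 4.325·62/2 = 134.075000
base radius r_b = r_p·cos α = 134.075000·cos 19.924° = 126.050003
roll angle φ = 33.082° = 0.57738982 rad
x = r_b·(cos φ + φ·sin φ) = 145.342206
y = r_b·(sin φ − φ·cos φ) = 7.821335

x=145.342206 y=7.821335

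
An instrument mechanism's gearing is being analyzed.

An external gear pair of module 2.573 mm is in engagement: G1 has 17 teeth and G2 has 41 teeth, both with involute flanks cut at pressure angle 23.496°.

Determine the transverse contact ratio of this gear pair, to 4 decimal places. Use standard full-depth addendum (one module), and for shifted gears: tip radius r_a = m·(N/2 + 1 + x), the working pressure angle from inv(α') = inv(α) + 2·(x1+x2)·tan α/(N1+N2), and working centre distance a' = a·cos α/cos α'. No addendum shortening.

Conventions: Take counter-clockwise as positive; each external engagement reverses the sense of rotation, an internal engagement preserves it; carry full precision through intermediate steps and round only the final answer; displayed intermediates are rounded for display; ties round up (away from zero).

recognized (one external pair, fixed centres): single-mesh tooth geometry, m = 2.573, N1 = 17, N2 = 41
base radii: r_b1 = 20.057171, r_b2 = 48.373177
tip radii: r_a1 = 24.443500, r_a2 = 55.319500
no profile shift: α' = α, a' = a
action lengths: √(r_a1²−r_b1²) = 13.971205, √(r_a2²−r_b2²) = 26.838085
base pitch p_b = π·m·cos α = 7.413113
CR = (13.971205 + 26.838085 − 74.617000·sin 23.49600°)/7.413113 = 1.492033
contact ratio ≈ 1.4920

1.4920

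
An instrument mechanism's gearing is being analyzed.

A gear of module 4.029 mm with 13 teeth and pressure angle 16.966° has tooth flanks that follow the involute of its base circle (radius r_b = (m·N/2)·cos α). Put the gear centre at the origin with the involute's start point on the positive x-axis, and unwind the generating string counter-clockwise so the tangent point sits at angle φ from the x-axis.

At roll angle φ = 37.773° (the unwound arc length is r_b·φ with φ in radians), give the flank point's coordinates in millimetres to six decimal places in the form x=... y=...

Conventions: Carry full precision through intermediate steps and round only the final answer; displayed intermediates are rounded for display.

single-mesh involute tooth geometry (13T wheel at module 4.029)
pitch radius r_p = m·N/2 = 4.029·13/2 = 26.188500
base radius r_b = r_p·cos α = 26.188500·cos 16.966° = 25.048726
roll angle φ = 37.773° = 0.65926322 rad
x = r_b·(cos φ + φ·sin φ) = 29.914825
y = r_b·(sin φ − φ·cos φ) = 2.290058

x=29.914825 y=2.290058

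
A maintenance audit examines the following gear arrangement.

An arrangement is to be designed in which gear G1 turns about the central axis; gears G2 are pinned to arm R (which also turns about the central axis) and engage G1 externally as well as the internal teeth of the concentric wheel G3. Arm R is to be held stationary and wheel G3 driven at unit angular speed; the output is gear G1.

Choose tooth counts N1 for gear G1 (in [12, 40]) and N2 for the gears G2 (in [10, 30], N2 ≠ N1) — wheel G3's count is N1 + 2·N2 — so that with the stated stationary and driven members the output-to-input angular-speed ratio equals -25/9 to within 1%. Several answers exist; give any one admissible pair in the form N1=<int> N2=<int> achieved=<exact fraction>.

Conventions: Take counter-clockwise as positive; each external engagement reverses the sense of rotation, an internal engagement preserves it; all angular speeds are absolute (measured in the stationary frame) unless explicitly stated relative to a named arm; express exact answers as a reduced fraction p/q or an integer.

class = planetary set [ratio -25/9 wanted; Willis about the carrier]
Willis with ω_arm = 0: ω_sun/ω_ring = −N3/N1; set equal to -25/9  ⇒  N3/N1 = −(-25/9) = 25/9
N3 = N1 + 2·N2  ⇒  N2/N1 = (N3/N1 − 1)/2 = (25/9 − 1)/2 = 8/9
smallest multiple with N1 ≥ 12 and N2 ≥ 10: k = 2  ⇒  N1 = 2·9 = 18, N2 = 2·8 = 16 (N1 ≤ 40, N2 ≤ 30, N2 ≠ N1 ✓), N3 = 18 + 2·16 = 50
check: −N3/N1 with N1 = 18, N3 = 50 gives -25/9; |achieved − target| = 0 ≤ 1/36 ✓

N1=18 N2=16 achieved=-25/9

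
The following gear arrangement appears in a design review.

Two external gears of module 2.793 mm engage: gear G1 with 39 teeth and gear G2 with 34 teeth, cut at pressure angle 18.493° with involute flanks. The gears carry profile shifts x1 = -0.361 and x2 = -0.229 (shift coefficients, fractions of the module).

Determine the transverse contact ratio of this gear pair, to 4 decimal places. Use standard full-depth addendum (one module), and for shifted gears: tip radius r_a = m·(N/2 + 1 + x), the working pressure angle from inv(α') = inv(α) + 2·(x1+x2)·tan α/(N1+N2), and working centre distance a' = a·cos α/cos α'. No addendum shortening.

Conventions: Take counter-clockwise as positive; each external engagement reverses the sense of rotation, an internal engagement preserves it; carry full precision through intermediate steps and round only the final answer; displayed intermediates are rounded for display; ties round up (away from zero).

recognized (one external pair, fixed centres): single-mesh tooth geometry, m = 2.793, N1 = 39, N2 = 34
base radii: r_b1 = 51.651136, r_b2 = 45.029196
tip radii: r_a1 = 56.248227, r_a2 = 49.634403
inv(α') = inv(18.493°) + 2·(-0.361-0.229)·tan α/(39+34) = 0.00628940  ⇒  α' = 15.11055°
a' = a·cos α / cos α' = 101.9445·cos 18.493°/cos 15.11055° = 100.142804
action lengths: √(r_a1²−r_b1²) = 22.271577, √(r_a2²−r_b2²) = 20.879308
base pitch p_b = π·m·cos α = 8.321376
CR = (22.271577 + 20.879308 − 100.142804·sin 15.11055°)/8.321376 = 2.048391
contact ratio ≈ 2.0484

2.0484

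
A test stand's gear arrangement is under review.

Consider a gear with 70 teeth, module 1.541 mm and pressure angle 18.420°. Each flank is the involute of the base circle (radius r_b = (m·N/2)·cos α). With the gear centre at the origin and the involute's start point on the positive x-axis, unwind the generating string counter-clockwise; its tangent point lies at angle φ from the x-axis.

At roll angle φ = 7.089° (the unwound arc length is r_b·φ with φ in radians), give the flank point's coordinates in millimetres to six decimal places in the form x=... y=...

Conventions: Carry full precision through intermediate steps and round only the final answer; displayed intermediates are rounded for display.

topology: single-mesh involute geometry — m = 1.541, N = 70
pitch radius r_p = m·N/2 = 1.541·70/2 = 53.935000
base radius r_b = r_p·cos α = 53.935000·cos 18.420° = 51.171682
roll angle φ = 7.089° = 0.12372639 rad
x = r_b·(cos φ + φ·sin φ) = 51.561858
y = r_b·(sin φ − φ·cos φ) = 0.032257

x=51.561858 y=0.032257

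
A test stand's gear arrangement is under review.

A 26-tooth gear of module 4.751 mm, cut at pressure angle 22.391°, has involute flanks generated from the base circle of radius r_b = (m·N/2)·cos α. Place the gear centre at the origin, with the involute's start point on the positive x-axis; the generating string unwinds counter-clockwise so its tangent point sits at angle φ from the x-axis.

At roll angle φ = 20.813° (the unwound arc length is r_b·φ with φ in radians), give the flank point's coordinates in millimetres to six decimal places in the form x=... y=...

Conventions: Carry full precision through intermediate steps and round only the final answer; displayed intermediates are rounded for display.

recognized (one wheel, involute flank): single-mesh tooth geometry, m = 4.751, N = 26
pitch radius r_p = m·N/2 = 4.751·26/2 = 61.763000
base radius r_b = r_p·cos α = 61.763000·cos 22.391° = 57.106433
roll angle φ = 20.813° = 0.36325538 rad
x = r_b·(cos φ + φ·sin φ) = 60.750774
y = r_b·(sin φ − φ·cos φ) = 0.900447

x=60.750774 y=0.900447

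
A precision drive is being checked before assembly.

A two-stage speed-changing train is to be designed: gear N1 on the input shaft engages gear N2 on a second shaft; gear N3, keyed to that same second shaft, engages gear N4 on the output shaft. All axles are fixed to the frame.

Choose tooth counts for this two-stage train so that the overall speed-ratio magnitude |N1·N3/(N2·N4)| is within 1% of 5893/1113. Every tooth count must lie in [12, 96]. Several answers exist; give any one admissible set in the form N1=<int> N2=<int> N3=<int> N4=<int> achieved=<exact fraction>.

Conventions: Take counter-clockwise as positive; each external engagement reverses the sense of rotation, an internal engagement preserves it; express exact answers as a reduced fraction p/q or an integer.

2-stage fixed-axis compound train for ratio 5893/1113
target = 5893/1113 in lowest terms: an exact hit needs N1·N3 = k·5893 and N2·N4 = k·1113 for one integer k, every count in [12, 96]; additionally prefer no 1:1 stage (N1 ≠ N2, N3 ≠ N4)
k = 1: N1·N3 = 5893 = 71·83, N2·N4 = 1113 = 21·53
achieved = 71·83/(21·53) = 5893/1113; |achieved − target| = 0 ≤ 5893/111300 ✓

N1=71 N2=21 N3=83 N4=53 achieved=5893/1113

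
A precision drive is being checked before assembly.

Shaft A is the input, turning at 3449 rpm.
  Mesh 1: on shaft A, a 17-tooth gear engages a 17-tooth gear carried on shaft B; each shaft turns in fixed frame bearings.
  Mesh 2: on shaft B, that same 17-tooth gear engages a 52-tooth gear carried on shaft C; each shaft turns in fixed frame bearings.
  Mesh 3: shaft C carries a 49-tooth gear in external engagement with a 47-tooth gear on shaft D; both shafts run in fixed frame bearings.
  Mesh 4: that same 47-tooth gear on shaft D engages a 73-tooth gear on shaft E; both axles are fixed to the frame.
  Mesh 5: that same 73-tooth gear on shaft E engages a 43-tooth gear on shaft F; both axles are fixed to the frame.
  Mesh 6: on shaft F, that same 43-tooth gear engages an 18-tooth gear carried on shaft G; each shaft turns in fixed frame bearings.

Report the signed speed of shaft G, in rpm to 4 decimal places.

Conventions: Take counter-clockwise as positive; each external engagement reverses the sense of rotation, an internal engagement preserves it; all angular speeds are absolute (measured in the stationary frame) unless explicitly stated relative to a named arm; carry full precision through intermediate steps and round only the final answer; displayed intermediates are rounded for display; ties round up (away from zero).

+3069.4626 rpm

recognized (7 fixed axles, 6 meshes): fixed-axis compound train
mesh 1 [17T→17T]: ω = 3449.0000×17/17 = 3449.0000 rpm, sense flips to −
mesh 2 [17T→52T]: ω = 3449.0000×17/52 = 1127.5577 rpm, sense flips to +
mesh 3 [49T→47T]: ω = 1127.5577×49/47 = 1175.5389 rpm, sense flips to −
mesh 4 [47T→73T]: ω = 1175.5389×47/73 = 756.8538 rpm, sense flips to +
mesh 5 [73T→43T]: ω = 756.8538×73/43 = 1284.8913 rpm, sense flips to −
mesh 6 [43T→18T]: ω = 1284.8913×43/18 = 3069.4626 rpm, sense flips to +
signed output speed = +3069.4626 rpm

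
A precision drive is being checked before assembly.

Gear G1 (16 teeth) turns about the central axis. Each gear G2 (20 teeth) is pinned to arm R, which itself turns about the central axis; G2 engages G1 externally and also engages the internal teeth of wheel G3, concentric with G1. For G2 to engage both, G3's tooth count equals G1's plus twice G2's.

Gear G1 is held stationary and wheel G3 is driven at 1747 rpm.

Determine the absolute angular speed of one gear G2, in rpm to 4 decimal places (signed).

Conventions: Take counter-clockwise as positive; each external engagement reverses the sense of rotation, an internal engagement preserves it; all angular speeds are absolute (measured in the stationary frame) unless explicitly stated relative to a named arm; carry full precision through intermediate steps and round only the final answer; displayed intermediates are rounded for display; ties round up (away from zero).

topology: planetary set — G1 16T / G2 20T / G3 56T, arm = carrier (Willis)
normalise by the input: solve with ω_ring = 1, then scale by 1747 rpm
ring teeth: 16 + 2·20 = 56
16(ω_sun−ω_arm) = −56(ω_ring−ω_arm),  ω_sun = 0, ω_ring = 1
16(0−ω_arm) = −56(1−ω_arm)  ⇒  72·ω_arm = 56  ⇒  ω_arm = 7/9
sun–planet mesh: 16·(0−7/9) = −20·(ω_p−ω_arm)  ⇒  ω_p−ω_arm = 28/45
ω_p = 7/9 + 28/45 = 7/5
scale: ω_p = 7/5 × 1747 rpm = +2445.8000 rpm

+2445.8000 rpm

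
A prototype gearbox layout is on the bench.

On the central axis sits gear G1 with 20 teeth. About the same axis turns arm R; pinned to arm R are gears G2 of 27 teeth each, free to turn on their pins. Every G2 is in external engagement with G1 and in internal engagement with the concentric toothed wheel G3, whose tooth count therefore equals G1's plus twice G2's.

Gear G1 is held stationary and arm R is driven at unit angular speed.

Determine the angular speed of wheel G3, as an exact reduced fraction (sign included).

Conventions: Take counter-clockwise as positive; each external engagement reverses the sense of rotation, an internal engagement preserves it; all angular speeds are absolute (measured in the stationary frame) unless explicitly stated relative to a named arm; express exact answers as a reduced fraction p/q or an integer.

47/37

planetary set (20T centre, 27T on arm, 74T internal) — Willis relation
ring teeth: 20 + 2·27 = 74
20(ω_sun−ω_arm) = −74(ω_ring−ω_arm),  ω_sun = 0, ω_arm = 1
ω_ring = 1 − (20/74)(0−1) = 47/37
exact speed ratio = 47/37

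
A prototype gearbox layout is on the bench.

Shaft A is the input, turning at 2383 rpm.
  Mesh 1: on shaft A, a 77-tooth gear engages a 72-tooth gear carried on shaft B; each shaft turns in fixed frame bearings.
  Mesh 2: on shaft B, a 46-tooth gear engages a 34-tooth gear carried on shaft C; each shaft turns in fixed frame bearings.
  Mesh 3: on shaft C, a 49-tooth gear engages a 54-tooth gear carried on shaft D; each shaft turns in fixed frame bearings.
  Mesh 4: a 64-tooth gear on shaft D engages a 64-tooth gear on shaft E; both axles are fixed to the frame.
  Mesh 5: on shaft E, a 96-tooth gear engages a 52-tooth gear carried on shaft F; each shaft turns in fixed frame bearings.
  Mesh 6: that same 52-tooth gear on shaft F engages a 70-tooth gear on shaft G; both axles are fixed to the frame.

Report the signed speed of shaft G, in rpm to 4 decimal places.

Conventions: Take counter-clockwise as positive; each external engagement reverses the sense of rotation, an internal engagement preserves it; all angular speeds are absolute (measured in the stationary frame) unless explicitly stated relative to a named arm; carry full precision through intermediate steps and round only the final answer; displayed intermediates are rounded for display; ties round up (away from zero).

class = fixed-axis compound train [6 meshes; 6 ratios multiply, 6 sense flips]
mesh 1 [77T→72T]: ω = 2383.0000×77/72 = 2548.4861 rpm, sense flips to −
mesh 2 [46T→34T]: ω = 2548.4861×46/34 = 3447.9518 rpm, sense flips to +
mesh 3 [49T→54T]: ω = 3447.9518×49/54 = 3128.6970 rpm, sense flips to −
mesh 4 [64T→64T]: ω = 3128.6970×64/64 = 3128.6970 rpm, sense flips to +
mesh 5 [96T→52T]: ω = 3128.6970×96/52 = 5776.0560 rpm, sense flips to −
mesh 6 [52T→70T]: ω = 5776.0560×52/70 = 4290.7845 rpm, sense flips to +
signed output speed = +4290.7845 rpm

+4290.7845 rpm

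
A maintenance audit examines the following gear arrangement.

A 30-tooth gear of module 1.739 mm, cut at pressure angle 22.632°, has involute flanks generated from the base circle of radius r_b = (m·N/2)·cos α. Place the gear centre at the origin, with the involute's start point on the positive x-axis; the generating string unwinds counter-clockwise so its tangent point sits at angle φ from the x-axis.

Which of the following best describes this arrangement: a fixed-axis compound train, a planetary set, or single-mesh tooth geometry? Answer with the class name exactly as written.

single-mesh tooth geometry

recognized (one wheel, involute flank): single-mesh tooth geometry, m = 1.739, N = 30
classification: single-mesh tooth geometry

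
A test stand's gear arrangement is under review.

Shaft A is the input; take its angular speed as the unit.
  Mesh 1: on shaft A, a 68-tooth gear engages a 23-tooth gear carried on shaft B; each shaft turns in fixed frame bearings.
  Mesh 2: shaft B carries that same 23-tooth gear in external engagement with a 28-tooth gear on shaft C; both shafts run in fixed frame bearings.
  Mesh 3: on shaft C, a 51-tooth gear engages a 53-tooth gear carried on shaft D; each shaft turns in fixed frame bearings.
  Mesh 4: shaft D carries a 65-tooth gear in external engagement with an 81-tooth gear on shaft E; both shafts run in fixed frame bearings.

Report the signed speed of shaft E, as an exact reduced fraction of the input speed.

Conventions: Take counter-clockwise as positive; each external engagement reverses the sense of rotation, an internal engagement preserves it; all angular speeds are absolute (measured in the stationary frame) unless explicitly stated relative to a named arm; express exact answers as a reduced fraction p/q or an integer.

18785/10017

4-mesh fixed-axis compound train (all bearings frame-fixed)
mesh 1 [68T→23T]: |ω|/ω_in = 1×68/23 = 68/23, sense flips to −
mesh 2 [23T→28T]: |ω|/ω_in = (68/23)×23/28 = 17/7, sense flips to +
mesh 3 [51T→53T]: |ω|/ω_in = (17/7)×51/53 = 867/371, sense flips to −
mesh 4 [65T→81T]: |ω|/ω_in = (867/371)×65/81 = 18785/10017, sense flips to +
signed output speed (× input speed) = 18785/10017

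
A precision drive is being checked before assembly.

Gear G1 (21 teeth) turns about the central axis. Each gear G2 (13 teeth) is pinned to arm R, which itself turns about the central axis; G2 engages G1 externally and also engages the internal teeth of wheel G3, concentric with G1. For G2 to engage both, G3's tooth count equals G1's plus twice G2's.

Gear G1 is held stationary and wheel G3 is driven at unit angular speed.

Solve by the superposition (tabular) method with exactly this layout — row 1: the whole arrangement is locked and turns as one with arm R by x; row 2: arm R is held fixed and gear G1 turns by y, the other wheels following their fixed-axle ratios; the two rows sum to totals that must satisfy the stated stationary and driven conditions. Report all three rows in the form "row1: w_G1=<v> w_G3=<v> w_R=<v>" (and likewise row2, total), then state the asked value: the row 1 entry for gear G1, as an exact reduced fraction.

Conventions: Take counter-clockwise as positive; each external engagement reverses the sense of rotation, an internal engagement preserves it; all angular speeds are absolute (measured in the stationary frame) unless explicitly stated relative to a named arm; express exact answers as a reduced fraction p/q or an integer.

recognized (axles ride arm R): planetary set, 21/13/47 teeth
row 1 — lock + rotate with arm: ω_sun = ω_ring = ω_arm = x
row 2 — arm fixed, fixed-axis ratios: sun y, ring −(21/47)·y, arm 0
boundary: total ω_sun = x + y = 0 and total ω_ring = x − (21/47)·y = 1  ⇒  y = -47/68, x = 47/68
row 2 ring = −(21/47)·(-47/68) = 21/68
totals (row 1 + row 2): sun 47/68 + (-47/68) = 0, ring 47/68 + 21/68 = 1, arm 47/68 + 0 = 47/68
asked cell (row1, sun) = 47/68

row1: w_G1=47/68 w_G3=47/68 w_R=47/68
row2: w_G1=-47/68 w_G3=21/68 w_R=0
total: w_G1=0 w_G3=1 w_R=47/68
asked value: 47/68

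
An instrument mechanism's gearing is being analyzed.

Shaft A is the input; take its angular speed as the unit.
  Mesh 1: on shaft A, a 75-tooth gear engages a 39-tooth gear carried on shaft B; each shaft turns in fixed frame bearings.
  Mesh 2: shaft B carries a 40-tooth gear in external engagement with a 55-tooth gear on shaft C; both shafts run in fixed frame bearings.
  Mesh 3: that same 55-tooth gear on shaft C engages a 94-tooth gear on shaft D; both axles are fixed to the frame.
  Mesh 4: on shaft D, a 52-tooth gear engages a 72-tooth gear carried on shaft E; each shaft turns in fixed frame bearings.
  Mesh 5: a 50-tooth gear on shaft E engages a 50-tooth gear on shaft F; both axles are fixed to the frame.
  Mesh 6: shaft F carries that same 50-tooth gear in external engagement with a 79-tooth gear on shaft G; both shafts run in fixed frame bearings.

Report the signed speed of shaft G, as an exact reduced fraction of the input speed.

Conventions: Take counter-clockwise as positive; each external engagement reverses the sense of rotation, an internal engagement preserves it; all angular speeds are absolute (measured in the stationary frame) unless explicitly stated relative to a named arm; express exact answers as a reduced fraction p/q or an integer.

6-mesh fixed-axis compound train (all bearings frame-fixed)
mesh 1 [75T→39T]: |ω|/ω_in = 1×75/39 = 25/13, sense flips to −
mesh 2 [40T→55T]: |ω|/ω_in = (25/13)×40/55 = 200/143, sense flips to +
mesh 3 [55T→94T]: |ω|/ω_in = (200/143)×55/94 = 500/611, sense flips to −
mesh 4 [52T→72T]: |ω|/ω_in = (500/611)×52/72 = 250/423, sense flips to +
mesh 5 [50T→50T]: |ω|/ω_in = (250/423)×50/50 = 250/423, sense flips to −
mesh 6 [50T→79T]: |ω|/ω_in = (250/423)×50/79 = 12500/33417, sense flips to +
signed output speed (× input speed) = 12500/33417

12500/33417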